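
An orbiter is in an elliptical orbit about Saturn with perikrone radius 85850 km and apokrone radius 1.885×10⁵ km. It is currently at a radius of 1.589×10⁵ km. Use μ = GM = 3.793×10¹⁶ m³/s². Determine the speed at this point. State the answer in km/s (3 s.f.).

v ≈ 14.2 km/s

Semi-major axis a = (r_p + r_a)/2 = 1.3718×10⁵ km = 1.372×10⁸ m.
Vis-viva: v² = μ(2/r − 1/a) = 3.793×10¹⁶ × (1.259×10⁻⁸ − 7.290×10⁻⁹) = 2.009×10⁸ m²/s².
v = 14170 m/s = 14.17 km/s.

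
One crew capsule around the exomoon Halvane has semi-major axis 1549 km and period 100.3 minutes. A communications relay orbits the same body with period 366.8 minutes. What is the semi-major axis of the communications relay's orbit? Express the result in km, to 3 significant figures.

a₂ ≈ 3680 km

Kepler's third law: a³ ∝ T², so a₂ = a₁ (T₂/T₁)^(2/3).
T₂/T₁ = 3.657, (T₂/T₁)^(2/3) = 2.374.
a₂ = 1549 × 2.374 = 3677 km.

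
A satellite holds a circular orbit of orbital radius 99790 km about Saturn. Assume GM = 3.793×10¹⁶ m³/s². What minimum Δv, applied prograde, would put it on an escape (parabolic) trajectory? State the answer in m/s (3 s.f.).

r = 99790 km = 9.979×10⁷ m.
Circular speed v_c = √(μ/r) = 19500 m/s.
Escape speed v_esc = √(2μ/r) = √2 × v_c = 27570 m/s.
Δv = v_esc − v_c = 8076 m/s.

Δv ≈ 8080 m/s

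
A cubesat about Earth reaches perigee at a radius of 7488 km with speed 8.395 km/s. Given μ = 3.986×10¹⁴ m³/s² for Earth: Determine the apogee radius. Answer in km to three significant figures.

r_p = 7.488×10⁶ m.
Specific energy ε = v²/2 − μ/r = -1.799×10⁷ J/kg, so a = −μ/(2ε) = 1.108×10⁷ m.
The apsides satisfy r_p + r_a = 2a, so the apogee radius is 2a − r_p = 1.466×10⁷ m = 14664 km.

apogee radius ≈ 14700 km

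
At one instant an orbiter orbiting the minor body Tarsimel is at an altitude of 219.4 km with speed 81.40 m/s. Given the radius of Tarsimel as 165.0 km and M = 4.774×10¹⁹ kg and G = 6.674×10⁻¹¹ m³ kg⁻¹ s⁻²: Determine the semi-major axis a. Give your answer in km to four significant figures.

a ≈ 320.2 km

μ = GM = 6.674×10⁻¹¹ × 4.774×10¹⁹ = 3.186×10⁹ m³/s².
r = 165.0 + 219.4 = 384.40 km = 3.844×10⁵ m.
Vis-viva rearranged: 1/a = 2/r − v²/μ = 5.203×10⁻⁶ − 2.080×10⁻⁶ = 3.123×10⁻⁶ m⁻¹.
a = 3.202×10⁵ m = 320.17 km.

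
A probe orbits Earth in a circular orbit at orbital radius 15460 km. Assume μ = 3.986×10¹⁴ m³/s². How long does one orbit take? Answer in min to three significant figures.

r = 15460 km = 1.546×10⁷ m.
Kepler's third law: T = 2π√(r³/μ) = 2π√((1.546×10⁷)³ / 3.986×10¹⁴).
r³/μ = 9.270×10⁶ s², so T = 2π × 3.045×10³ = 1.913×10⁴ s.
Converting: 1.913×10⁴ s ÷ 60.00 = 318.8 min.

T ≈ 319 min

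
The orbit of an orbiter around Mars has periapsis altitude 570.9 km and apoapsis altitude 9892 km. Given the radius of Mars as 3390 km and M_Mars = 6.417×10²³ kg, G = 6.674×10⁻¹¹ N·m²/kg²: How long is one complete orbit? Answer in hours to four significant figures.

μ = GM = 6.674×10⁻¹¹ × 6.417×10²³ = 4.283×10¹³ m³/s².
r_p = 3390 + 570.9 = 3960.9 km = 3.9609×10⁶ m.
r_a = 3390 + 9892 = 13282 km = 1.3282×10⁷ m.
Semi-major axis a = (r_p + r_a)/2 = (3960.9 + 13282)/2 = 8621.5 km = 8.621×10⁶ m.
By Kepler's third law T = 2π√(a³/μ) = 2π × 3.868×10³ = 2.430×10⁴ s.
= 6.751 hours.

T ≈ 6.751 hours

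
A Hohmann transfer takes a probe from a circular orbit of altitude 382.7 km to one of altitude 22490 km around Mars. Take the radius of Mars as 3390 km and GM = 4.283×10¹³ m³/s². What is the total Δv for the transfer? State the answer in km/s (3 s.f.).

r₁ = 3390 + 382.7 = 3772.7 km = 3.7727×10⁶ m.
r₂ = 3390 + 22490 = 25880 km = 2.5880×10⁷ m.
Transfer ellipse a_t = (r₁ + r₂)/2 = 1.483×10⁷ m.
At r₁: circular v_c1 = √(μ/r₁) = 3369 m/s; transfer-periapsis v_p = √[μ(2/r₁ − 1/a_t)] = 4452 m/s.
Δv₁ = v_p − v_c1 = 1082 m/s.
At r₂: circular v_c2 = √(μ/r₂) = 1286 m/s; transfer-apoapsis v_a = √[μ(2/r₂ − 1/a_t)] = 648.9 m/s.
Δv₂ = v_c2 − v_a = 637.5 m/s.
Total Δv = Δv₁ + Δv₂ = 1720 m/s = 1.720 km/s.

Δv_total ≈ 1.72 km/s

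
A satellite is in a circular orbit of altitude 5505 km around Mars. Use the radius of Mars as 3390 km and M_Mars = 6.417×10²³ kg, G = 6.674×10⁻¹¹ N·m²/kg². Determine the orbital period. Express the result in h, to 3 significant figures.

T ≈ 7.08 h

μ = GM = 6.674×10⁻¹¹ × 6.417×10²³ = 4.283×10¹³ m³/s².
r = 3390 + 5505 = 8895.0 km = 8.8950×10⁶ m.
Kepler's third law: T = 2π√(r³/μ) = 2π√((8.895×10⁶)³ / 4.283×10¹³).
r³/μ = 1.643×10⁷ s², so T = 2π × 4.054×10³ = 2.547×10⁴ s.
Converting: 2.547×10⁴ s ÷ 3600 = 7.075 h.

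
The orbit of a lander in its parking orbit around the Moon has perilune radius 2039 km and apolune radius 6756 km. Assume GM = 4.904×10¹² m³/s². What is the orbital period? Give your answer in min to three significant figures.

Semi-major axis a = (r_p + r_a)/2 = (2039.0 + 6756.0)/2 = 4397.5 km = 4.398×10⁶ m.
By Kepler's third law T = 2π√(a³/μ) = 2π × 4.164×10³ = 2.616×10⁴ s.
= 436.1 min.

T ≈ 436 min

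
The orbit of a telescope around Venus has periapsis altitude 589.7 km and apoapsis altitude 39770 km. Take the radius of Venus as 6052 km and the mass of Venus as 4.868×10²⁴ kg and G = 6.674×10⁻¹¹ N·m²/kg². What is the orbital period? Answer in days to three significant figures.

μ = GM = 6.674×10⁻¹¹ × 4.868×10²⁴ = 3.249×10¹⁴ m³/s².
r_p = 6052 + 589.7 = 6641.7 km = 6.6417×10⁶ m.
r_a = 6052 + 39770 = 45822 km = 4.5822×10⁷ m.
Semi-major axis a = (r_p + r_a)/2 = (6641.7 + 45822)/2 = 26232 km = 2.623×10⁷ m.
By Kepler's third law T = 2π√(a³/μ) = 2π × 7.454×10³ = 4.683×10⁴ s.
= 0.5421 days.

T ≈ 0.542 days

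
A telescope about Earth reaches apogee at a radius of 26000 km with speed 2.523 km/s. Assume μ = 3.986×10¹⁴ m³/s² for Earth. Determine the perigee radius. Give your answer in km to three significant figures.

r_a = 2.600×10⁷ m.
Specific energy ε = v²/2 − μ/r = -1.215×10⁷ J/kg, so a = −μ/(2ε) = 1.641×10⁷ m.
The apsides satisfy r_p + r_a = 2a, so the perigee radius is 2a − r_a = 6.812×10⁶ m = 6812.0 km.

perigee radius ≈ 6810 km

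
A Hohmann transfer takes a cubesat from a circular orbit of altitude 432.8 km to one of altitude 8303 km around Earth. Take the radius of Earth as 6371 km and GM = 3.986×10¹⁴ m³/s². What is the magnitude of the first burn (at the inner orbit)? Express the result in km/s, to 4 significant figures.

r₁ = 6371 + 432.8 = 6803.8 km = 6.8038×10⁶ m.
r₂ = 6371 + 8303 = 14674 km = 1.4674×10⁷ m.
Transfer ellipse a_t = (r₁ + r₂)/2 = 1.074×10⁷ m.
At r₁: circular v_c1 = √(μ/r₁) = 7654 m/s; transfer-perigee v_p = √[μ(2/r₁ − 1/a_t)] = 8947 m/s.
Δv₁ = v_p − v_c1 = 1293 m/s.
= 1.293 km/s.

Δv ≈ 1.293 km/s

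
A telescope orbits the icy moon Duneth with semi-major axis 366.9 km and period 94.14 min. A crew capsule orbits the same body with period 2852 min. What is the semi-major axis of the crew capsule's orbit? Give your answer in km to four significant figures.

Kepler's third law: a³ ∝ T², so a₂ = a₁ (T₂/T₁)^(2/3).
T₂/T₁ = 30.30, (T₂/T₁)^(2/3) = 9.718.
a₂ = 366.9 × 9.718 = 3566 km.

a₂ ≈ 3566 km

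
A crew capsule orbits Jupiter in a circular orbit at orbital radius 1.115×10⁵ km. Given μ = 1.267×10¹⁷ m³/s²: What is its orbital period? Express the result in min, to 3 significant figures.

r = 1.115×10⁵ km = 1.115×10⁸ m.
Kepler's third law: T = 2π√(r³/μ) = 2π√((1.115×10⁸)³ / 1.267×10¹⁷).
r³/μ = 1.094×10⁷ s², so T = 2π × 3.308×10³ = 2.078×10⁴ s.
Converting: 2.078×10⁴ s ÷ 60.00 = 346.4 min.

T ≈ 346 min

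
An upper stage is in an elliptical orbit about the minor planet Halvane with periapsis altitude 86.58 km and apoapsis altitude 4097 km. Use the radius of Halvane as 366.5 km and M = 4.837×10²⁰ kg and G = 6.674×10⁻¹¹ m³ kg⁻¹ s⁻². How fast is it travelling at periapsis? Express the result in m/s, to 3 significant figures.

v ≈ 360 m/s

μ = GM = 6.674×10⁻¹¹ × 4.837×10²⁰ = 3.228×10¹⁰ m³/s².
r_p = 366.5 + 86.58 = 453.08 km = 4.5308×10⁵ m.
r_a = 366.5 + 4097 = 4463.5 km = 4.4635×10⁶ m.
Semi-major axis a = (r_p + r_a)/2 = 2458.3 km = 2.458×10⁶ m.
Vis-viva: v² = μ(2/r − 1/a) = 3.228×10¹⁰ × (4.414×10⁻⁶ − 4.068×10⁻⁷) = 1.294×10⁵ m²/s².
v = 359.7 m/s.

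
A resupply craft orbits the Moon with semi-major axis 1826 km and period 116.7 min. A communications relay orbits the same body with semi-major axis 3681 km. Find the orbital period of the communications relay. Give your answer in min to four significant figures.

Kepler's third law: T² ∝ a³, so T₂ = T₁ (a₂/a₁)^(3/2).
a₂/a₁ = 2.016, (a₂/a₁)^(3/2) = 2.862.
T₂ = 116.7 × 2.862 = 334.0 min.

T₂ ≈ 334.0 min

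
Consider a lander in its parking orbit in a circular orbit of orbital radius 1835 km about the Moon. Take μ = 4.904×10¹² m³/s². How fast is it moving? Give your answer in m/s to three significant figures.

v ≈ 1630 m/s

r = 1835 km = 1.835×10⁶ m.
For a circular orbit v = √(μ/r) = √(4.904×10¹² / 1.835×10⁶) = √(2.672×10⁶) = 1635 m/s.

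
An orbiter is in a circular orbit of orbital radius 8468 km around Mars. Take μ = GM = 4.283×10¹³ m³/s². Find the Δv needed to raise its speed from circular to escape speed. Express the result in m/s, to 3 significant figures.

r = 8468 km = 8.468×10⁶ m.
Circular speed v_c = √(μ/r) = 2249 m/s.
Escape speed v_esc = √(2μ/r) = √2 × v_c = 3181 m/s.
Δv = v_esc − v_c = 931.6 m/s.

Δv ≈ 932 m/s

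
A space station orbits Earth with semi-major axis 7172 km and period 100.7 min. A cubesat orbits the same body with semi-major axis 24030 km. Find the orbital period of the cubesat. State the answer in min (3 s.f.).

T₂ ≈ 618 min

Kepler's third law: T² ∝ a³, so T₂ = T₁ (a₂/a₁)^(3/2).
a₂/a₁ = 3.351, (a₂/a₁)^(3/2) = 6.133.
T₂ = 100.7 × 6.133 = 617.6 min.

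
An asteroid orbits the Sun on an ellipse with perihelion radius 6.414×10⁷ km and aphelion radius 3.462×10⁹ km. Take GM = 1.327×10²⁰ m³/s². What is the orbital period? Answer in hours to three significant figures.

T ≈ 355000 hours

Semi-major axis a = (r_p + r_a)/2 = (6.4140×10⁷ + 3.4620×10⁹)/2 = 1.7631×10⁹ km = 1.763×10¹² m.
By Kepler's third law T = 2π√(a³/μ) = 2π × 2.032×10⁸ = 1.277×10⁹ s.
= 3.547×10⁵ hours.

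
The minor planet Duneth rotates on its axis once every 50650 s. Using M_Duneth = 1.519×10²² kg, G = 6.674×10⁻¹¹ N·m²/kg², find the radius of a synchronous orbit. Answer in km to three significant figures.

μ = GM = 6.674×10⁻¹¹ × 1.519×10²² = 1.014×10¹² m³/s².
A synchronous orbit has period T, so by Kepler's third law a = (μT²/4π²)^(1/3).
μT²/4π² = 1.014×10¹² × (5.065×10⁴)² / 39.48 = 6.588×10¹⁹ m³.
a = 4.039×10⁶ m = 4038.8 km.

r_sync ≈ 4040 km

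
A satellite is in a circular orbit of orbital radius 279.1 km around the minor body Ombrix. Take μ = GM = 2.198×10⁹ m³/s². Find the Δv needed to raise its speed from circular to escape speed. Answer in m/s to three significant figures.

r = 279.1 km = 2.791×10⁵ m.
Circular speed v_c = √(μ/r) = 88.74 m/s.
Escape speed v_esc = √(2μ/r) = √2 × v_c = 125.5 m/s.
Δv = v_esc − v_c = 36.76 m/s.

Δv ≈ 36.8 m/s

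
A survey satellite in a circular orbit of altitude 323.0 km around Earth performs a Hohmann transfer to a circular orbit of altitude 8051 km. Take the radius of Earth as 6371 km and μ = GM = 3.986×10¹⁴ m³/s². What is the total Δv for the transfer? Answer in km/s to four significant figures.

r₁ = 6371 + 323.0 = 6694.0 km = 6.6940×10⁶ m.
r₂ = 6371 + 8051 = 14422 km = 1.4422×10⁷ m.
Transfer ellipse a_t = (r₁ + r₂)/2 = 1.056×10⁷ m.
At r₁: circular v_c1 = √(μ/r₁) = 7717 m/s; transfer-perigee v_p = √[μ(2/r₁ − 1/a_t)] = 9019 m/s.
Δv₁ = v_p − v_c1 = 1302 m/s.
At r₂: circular v_c2 = √(μ/r₂) = 5257 m/s; transfer-apogee v_a = √[μ(2/r₂ − 1/a_t)] = 4186 m/s.
Δv₂ = v_c2 − v_a = 1071 m/s.
Total Δv = Δv₁ + Δv₂ = 2373 m/s = 2.373 km/s.

Δv_total ≈ 2.373 km/s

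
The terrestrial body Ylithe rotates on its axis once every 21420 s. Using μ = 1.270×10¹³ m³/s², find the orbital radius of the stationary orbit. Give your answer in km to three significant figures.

A synchronous orbit has period T, so by Kepler's third law a = (μT²/4π²)^(1/3).
μT²/4π² = 1.270×10¹³ × (2.142×10⁴)² / 39.48 = 1.476×10²⁰ m³.
a = 5.285×10⁶ m = 5284.8 km.

r_sync ≈ 5280 km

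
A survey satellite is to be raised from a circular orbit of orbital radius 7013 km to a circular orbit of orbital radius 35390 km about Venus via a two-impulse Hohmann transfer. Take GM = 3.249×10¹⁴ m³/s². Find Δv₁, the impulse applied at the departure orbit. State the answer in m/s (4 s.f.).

r₁ = 7013 km = 7.013×10⁶ m.
r₂ = 35390 km = 3.539×10⁷ m.
Transfer ellipse a_t = (r₁ + r₂)/2 = 2.120×10⁷ m.
At r₁: circular v_c1 = √(μ/r₁) = 6806 m/s; transfer-periapsis v_p = √[μ(2/r₁ − 1/a_t)] = 8794 m/s.
Δv₁ = v_p − v_c1 = 1987 m/s.

Δv ≈ 1987 m/s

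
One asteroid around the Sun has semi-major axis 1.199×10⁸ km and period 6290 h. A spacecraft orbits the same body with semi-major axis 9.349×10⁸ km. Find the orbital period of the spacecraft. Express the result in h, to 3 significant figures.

T₂ ≈ 1.37×10⁵ h

Kepler's third law: T² ∝ a³, so T₂ = T₁ (a₂/a₁)^(3/2).
a₂/a₁ = 7.797, (a₂/a₁)^(3/2) = 21.77.
T₂ = 6290 × 21.77 = 1.370×10⁵ h.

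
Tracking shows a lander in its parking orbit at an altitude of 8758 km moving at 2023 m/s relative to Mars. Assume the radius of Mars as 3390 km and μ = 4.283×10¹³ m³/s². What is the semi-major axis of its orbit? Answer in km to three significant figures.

a ≈ 14500 km

r = 3390 + 8758 = 12148 km = 1.215×10⁷ m.
Vis-viva rearranged: 1/a = 2/r − v²/μ = 1.646×10⁻⁷ − 9.555×10⁻⁸ = 6.908×10⁻⁸ m⁻¹.
a = 1.448×10⁷ m = 14475 km.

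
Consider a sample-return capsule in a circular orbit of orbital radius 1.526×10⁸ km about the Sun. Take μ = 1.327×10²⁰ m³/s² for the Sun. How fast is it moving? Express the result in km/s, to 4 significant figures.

v ≈ 29.49 km/s

r = 1.526×10⁸ km = 1.526×10¹¹ m.
For a circular orbit v = √(μ/r) = √(1.327×10²⁰ / 1.526×10¹¹) = √(8.696×10⁸) = 29490 m/s.
That is 29.49 km/s.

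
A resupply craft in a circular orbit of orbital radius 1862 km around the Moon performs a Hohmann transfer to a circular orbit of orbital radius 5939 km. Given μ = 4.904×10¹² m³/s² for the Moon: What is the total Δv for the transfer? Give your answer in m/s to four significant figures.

Δv_total ≈ 660.5 m/s

r₁ = 1862 km = 1.862×10⁶ m.
r₂ = 5939 km = 5.939×10⁶ m.
Transfer ellipse a_t = (r₁ + r₂)/2 = 3.900×10⁶ m.
At r₁: circular v_c1 = √(μ/r₁) = 1623 m/s; transfer-perilune v_p = √[μ(2/r₁ − 1/a_t)] = 2003 m/s.
Δv₁ = v_p − v_c1 = 379.7 m/s.
At r₂: circular v_c2 = √(μ/r₂) = 908.7 m/s; transfer-apolune v_a = √[μ(2/r₂ − 1/a_t)] = 627.8 m/s.
Δv₂ = v_c2 − v_a = 280.9 m/s.
Total Δv = Δv₁ + Δv₂ = 660.5 m/s.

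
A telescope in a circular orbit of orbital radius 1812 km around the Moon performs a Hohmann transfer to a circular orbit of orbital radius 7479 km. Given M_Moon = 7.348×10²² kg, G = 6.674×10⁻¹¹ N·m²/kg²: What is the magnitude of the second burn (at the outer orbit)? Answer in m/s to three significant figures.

Δv ≈ 304 m/s

μ = GM = 6.674×10⁻¹¹ × 7.348×10²² = 4.904×10¹² m³/s².
r₁ = 1812 km = 1.812×10⁶ m.
r₂ = 7479 km = 7.479×10⁶ m.
Transfer ellipse a_t = (r₁ + r₂)/2 = 4.646×10⁶ m.
At r₁: circular v_c1 = √(μ/r₁) = 1645 m/s; transfer-perilune v_p = √[μ(2/r₁ − 1/a_t)] = 2087 m/s.
At r₂: circular v_c2 = √(μ/r₂) = 809.8 m/s; transfer-apolune v_a = √[μ(2/r₂ − 1/a_t)] = 505.7 m/s.
Δv₂ = v_c2 − v_a = 304.0 m/s.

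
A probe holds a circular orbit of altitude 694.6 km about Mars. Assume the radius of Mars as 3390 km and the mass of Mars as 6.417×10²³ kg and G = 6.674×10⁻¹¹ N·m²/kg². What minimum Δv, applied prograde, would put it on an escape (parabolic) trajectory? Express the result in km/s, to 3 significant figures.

Δv ≈ 1.34 km/s

μ = GM = 6.674×10⁻¹¹ × 6.417×10²³ = 4.283×10¹³ m³/s².
r = 3390 + 694.6 = 4084.6 km = 4.0846×10⁶ m.
Circular speed v_c = √(μ/r) = 3238 m/s.
Escape speed v_esc = √(2μ/r) = √2 × v_c = 4579 m/s.
Δv = v_esc − v_c = 1341 m/s = 1.341 km/s.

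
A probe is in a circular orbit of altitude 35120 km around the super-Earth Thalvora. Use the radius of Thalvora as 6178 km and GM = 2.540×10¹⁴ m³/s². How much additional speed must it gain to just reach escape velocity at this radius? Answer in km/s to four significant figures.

Δv ≈ 1.027 km/s

r = 6178 + 35120 = 41298 km = 4.1298×10⁷ m.
Circular speed v_c = √(μ/r) = 2480 m/s.
Escape speed v_esc = √(2μ/r) = √2 × v_c = 3507 m/s.
Δv = v_esc − v_c = 1027 m/s = 1.027 km/s.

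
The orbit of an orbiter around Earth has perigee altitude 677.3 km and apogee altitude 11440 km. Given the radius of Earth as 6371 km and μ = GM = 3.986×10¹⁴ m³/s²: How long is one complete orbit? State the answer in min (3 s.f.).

r_p = 6371 + 677.3 = 7048.3 km = 7.0483×10⁶ m.
r_a = 6371 + 11440 = 17811 km = 1.7811×10⁷ m.
Semi-major axis a = (r_p + r_a)/2 = (7048.3 + 17811)/2 = 12430 km = 1.243×10⁷ m.
By Kepler's third law T = 2π√(a³/μ) = 2π × 2.195×10³ = 1.379×10⁴ s.
= 229.9 min.

T ≈ 230 min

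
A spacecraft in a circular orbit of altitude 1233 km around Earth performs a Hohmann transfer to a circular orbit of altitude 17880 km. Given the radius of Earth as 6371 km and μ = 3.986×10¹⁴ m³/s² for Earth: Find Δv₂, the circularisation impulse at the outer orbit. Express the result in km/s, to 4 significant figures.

r₁ = 6371 + 1233 = 7604.0 km = 7.6040×10⁶ m.
r₂ = 6371 + 17880 = 24251 km = 2.4251×10⁷ m.
Transfer ellipse a_t = (r₁ + r₂)/2 = 1.593×10⁷ m.
At r₁: circular v_c1 = √(μ/r₁) = 7240 m/s; transfer-perigee v_p = √[μ(2/r₁ − 1/a_t)] = 8934 m/s.
At r₂: circular v_c2 = √(μ/r₂) = 4054 m/s; transfer-apogee v_a = √[μ(2/r₂ − 1/a_t)] = 2801 m/s.
Δv₂ = v_c2 − v_a = 1253 m/s.
= 1.253 km/s.

Δv ≈ 1.253 km/s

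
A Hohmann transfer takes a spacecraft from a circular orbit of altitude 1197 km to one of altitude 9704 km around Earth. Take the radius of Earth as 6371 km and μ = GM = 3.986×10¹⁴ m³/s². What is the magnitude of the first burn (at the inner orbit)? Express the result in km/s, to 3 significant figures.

r₁ = 6371 + 1197 = 7568.0 km = 7.5680×10⁶ m.
r₂ = 6371 + 9704 = 16075 km = 1.6075×10⁷ m.
Transfer ellipse a_t = (r₁ + r₂)/2 = 1.182×10⁷ m.
At r₁: circular v_c1 = √(μ/r₁) = 7257 m/s; transfer-perigee v_p = √[μ(2/r₁ − 1/a_t)] = 8463 m/s.
Δv₁ = v_p − v_c1 = 1206 m/s.
= 1.206 km/s.

Δv ≈ 1.21 km/s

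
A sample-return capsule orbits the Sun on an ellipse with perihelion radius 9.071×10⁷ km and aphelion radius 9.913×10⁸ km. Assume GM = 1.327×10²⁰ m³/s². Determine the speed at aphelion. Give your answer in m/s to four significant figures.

Semi-major axis a = (r_p + r_a)/2 = 5.4100×10⁸ km = 5.410×10¹¹ m.
Vis-viva: v² = μ(2/r − 1/a) = 1.327×10²⁰ × (2.018×10⁻¹² − 1.848×10⁻¹²) = 2.245×10⁷ m²/s².
v = 4738 m/s.

v ≈ 4738 m/s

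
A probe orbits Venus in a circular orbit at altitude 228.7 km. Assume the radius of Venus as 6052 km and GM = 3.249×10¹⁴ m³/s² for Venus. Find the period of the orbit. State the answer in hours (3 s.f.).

T ≈ 1.52 hours

r = 6052 + 228.7 = 6280.7 km = 6.2807×10⁶ m.
Kepler's third law: T = 2π√(r³/μ) = 2π√((6.281×10⁶)³ / 3.249×10¹⁴).
r³/μ = 7.626×10⁵ s², so T = 2π × 8.732×10² = 5.487×10³ s.
Converting: 5.487×10³ s ÷ 3600 = 1.524 hours.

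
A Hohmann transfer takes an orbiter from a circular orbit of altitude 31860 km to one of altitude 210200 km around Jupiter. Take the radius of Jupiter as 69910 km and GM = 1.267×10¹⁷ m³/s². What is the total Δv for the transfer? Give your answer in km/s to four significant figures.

Δv_total ≈ 13.19 km/s

r₁ = 69910 + 31860 = 101770 km = 1.0177×10⁸ m.
r₂ = 69910 + 210200 = 280110 km = 2.8011×10⁸ m.
Transfer ellipse a_t = (r₁ + r₂)/2 = 1.909×10⁸ m.
At r₁: circular v_c1 = √(μ/r₁) = 35280 m/s; transfer-perijove v_p = √[μ(2/r₁ − 1/a_t)] = 42740 m/s.
Δv₁ = v_p − v_c1 = 7452 m/s.
At r₂: circular v_c2 = √(μ/r₂) = 21270 m/s; transfer-apojove v_a = √[μ(2/r₂ − 1/a_t)] = 15530 m/s.
Δv₂ = v_c2 − v_a = 5741 m/s.
Total Δv = Δv₁ + Δv₂ = 13190 m/s = 13.19 km/s.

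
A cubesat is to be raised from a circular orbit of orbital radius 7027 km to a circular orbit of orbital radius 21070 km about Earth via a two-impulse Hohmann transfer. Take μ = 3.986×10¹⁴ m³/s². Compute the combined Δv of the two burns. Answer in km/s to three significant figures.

Δv_total ≈ 2.97 km/s

r₁ = 7027 km = 7.027×10⁶ m.
r₂ = 21070 km = 2.107×10⁷ m.
Transfer ellipse a_t = (r₁ + r₂)/2 = 1.405×10⁷ m.
At r₁: circular v_c1 = √(μ/r₁) = 7532 m/s; transfer-perigee v_p = √[μ(2/r₁ − 1/a_t)] = 9224 m/s.
Δv₁ = v_p − v_c1 = 1692 m/s.
At r₂: circular v_c2 = √(μ/r₂) = 4349 m/s; transfer-apogee v_a = √[μ(2/r₂ − 1/a_t)] = 3076 m/s.
Δv₂ = v_c2 − v_a = 1273 m/s.
Total Δv = Δv₁ + Δv₂ = 2965 m/s = 2.965 km/s.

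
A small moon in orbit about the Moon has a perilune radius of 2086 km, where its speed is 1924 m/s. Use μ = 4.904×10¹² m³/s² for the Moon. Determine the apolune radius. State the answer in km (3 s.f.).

r_p = 2.086×10⁶ m.
Specific energy ε = v²/2 − μ/r = -5.000×10⁵ J/kg, so a = −μ/(2ε) = 4.904×10⁶ m.
The apsides satisfy r_p + r_a = 2a, so the apolune radius is 2a − r_p = 7.722×10⁶ m = 7721.6 km.

apolune radius ≈ 7720 km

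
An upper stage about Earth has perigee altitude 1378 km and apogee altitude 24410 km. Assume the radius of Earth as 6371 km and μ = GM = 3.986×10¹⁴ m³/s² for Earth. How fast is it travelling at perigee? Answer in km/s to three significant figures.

v ≈ 9.07 km/s

r_p = 6371 + 1378 = 7749.0 km = 7.7490×10⁶ m.
r_a = 6371 + 24410 = 30781 km = 3.0781×10⁷ m.
Semi-major axis a = (r_p + r_a)/2 = 19265 km = 1.926×10⁷ m.
Vis-viva: v² = μ(2/r − 1/a) = 3.986×10¹⁴ × (2.581×10⁻⁷ − 5.191×10⁻⁸) = 8.219×10⁷ m²/s².
v = 9066 m/s = 9.066 km/s.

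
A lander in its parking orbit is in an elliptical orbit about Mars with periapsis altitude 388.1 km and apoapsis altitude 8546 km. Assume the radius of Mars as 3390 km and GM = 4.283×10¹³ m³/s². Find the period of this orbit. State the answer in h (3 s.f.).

T ≈ 5.87 h

r_p = 3390 + 388.1 = 3778.1 km = 3.7781×10⁶ m.
r_a = 3390 + 8546 = 11936 km = 1.1936×10⁷ m.
Semi-major axis a = (r_p + r_a)/2 = (3778.1 + 11936)/2 = 7857.1 km = 7.857×10⁶ m.
By Kepler's third law T = 2π√(a³/μ) = 2π × 3.365×10³ = 2.114×10⁴ s.
= 5.873 h.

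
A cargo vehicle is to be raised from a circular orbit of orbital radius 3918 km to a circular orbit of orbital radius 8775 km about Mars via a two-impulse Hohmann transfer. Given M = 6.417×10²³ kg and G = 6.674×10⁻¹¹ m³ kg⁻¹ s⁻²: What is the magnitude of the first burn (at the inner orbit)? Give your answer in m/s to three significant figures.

Δv ≈ 581 m/s

μ = GM = 6.674×10⁻¹¹ × 6.417×10²³ = 4.283×10¹³ m³/s².
r₁ = 3918 km = 3.918×10⁶ m.
r₂ = 8775 km = 8.775×10⁶ m.
Transfer ellipse a_t = (r₁ + r₂)/2 = 6.346×10⁶ m.
At r₁: circular v_c1 = √(μ/r₁) = 3306 m/s; transfer-periapsis v_p = √[μ(2/r₁ − 1/a_t)] = 3888 m/s.
Δv₁ = v_p − v_c1 = 581.4 m/s.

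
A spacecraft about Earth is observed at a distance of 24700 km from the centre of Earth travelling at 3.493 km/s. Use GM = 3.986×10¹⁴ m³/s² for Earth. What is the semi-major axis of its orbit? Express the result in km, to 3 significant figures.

r = 2.470×10⁷ m.
Specific orbital energy ε = v²/2 − μ/r = (3493)²/2 − 3.986×10¹⁴/2.470×10⁷ = -1.004×10⁷ J/kg.
Since ε = −μ/(2a), a = −μ/(2ε) = 1.986×10⁷ m = 19856 km.

a ≈ 19900 km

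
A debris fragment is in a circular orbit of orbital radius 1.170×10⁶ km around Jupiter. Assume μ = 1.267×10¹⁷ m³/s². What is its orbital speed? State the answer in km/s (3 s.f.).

v ≈ 10.4 km/s

r = 1.170×10⁶ km = 1.170×10⁹ m.
For a circular orbit v = √(μ/r) = √(1.267×10¹⁷ / 1.170×10⁹) = √(1.083×10⁸) = 10410 m/s.
That is 10.41 km/s.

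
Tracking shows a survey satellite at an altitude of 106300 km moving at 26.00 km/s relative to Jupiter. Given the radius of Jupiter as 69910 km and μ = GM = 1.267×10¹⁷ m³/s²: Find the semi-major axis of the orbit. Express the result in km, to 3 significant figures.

a ≈ 1.66×10⁵ km

r = 69910 + 106300 = 1.7621×10⁵ km = 1.762×10⁸ m.
Specific orbital energy ε = v²/2 − μ/r = (26000)²/2 − 1.267×10¹⁷/1.762×10⁸ = -3.810×10⁸ J/kg.
Since ε = −μ/(2a), a = −μ/(2ε) = 1.663×10⁸ m = 1.6626×10⁵ km.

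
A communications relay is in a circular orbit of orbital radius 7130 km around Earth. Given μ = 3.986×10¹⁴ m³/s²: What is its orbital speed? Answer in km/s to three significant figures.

v ≈ 7.48 km/s

r = 7130 km = 7.130×10⁶ m.
For a circular orbit v = √(μ/r) = √(3.986×10¹⁴ / 7.130×10⁶) = √(5.590×10⁷) = 7477 m/s.
That is 7.477 km/s.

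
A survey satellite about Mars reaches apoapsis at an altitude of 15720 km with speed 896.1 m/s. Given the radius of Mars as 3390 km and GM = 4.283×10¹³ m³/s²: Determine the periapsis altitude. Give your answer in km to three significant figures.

periapsis altitude ≈ 780 km

r_a = 3390 + 15720 = 19110 km = 1.911×10⁷ m.
Specific energy ε = v²/2 − μ/r = -1.840×10⁶ J/kg, so a = −μ/(2ε) = 1.164×10⁷ m.
The apsides satisfy r_p + r_a = 2a, so the periapsis radius is 2a − r_a = 4.170×10⁶ m = 4170.5 km.
Periapsis altitude = 4170.5 − 3390 = 780.50 km.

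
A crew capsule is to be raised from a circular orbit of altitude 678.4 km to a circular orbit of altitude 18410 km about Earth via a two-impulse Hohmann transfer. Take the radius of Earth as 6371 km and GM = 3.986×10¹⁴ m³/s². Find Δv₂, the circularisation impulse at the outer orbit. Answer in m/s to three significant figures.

r₁ = 6371 + 678.4 = 7049.4 km = 7.0494×10⁶ m.
r₂ = 6371 + 18410 = 24781 km = 2.4781×10⁷ m.
Transfer ellipse a_t = (r₁ + r₂)/2 = 1.592×10⁷ m.
At r₁: circular v_c1 = √(μ/r₁) = 7520 m/s; transfer-perigee v_p = √[μ(2/r₁ − 1/a_t)] = 9383 m/s.
At r₂: circular v_c2 = √(μ/r₂) = 4011 m/s; transfer-apogee v_a = √[μ(2/r₂ − 1/a_t)] = 2669 m/s.
Δv₂ = v_c2 − v_a = 1341 m/s.

Δv ≈ 1340 m/s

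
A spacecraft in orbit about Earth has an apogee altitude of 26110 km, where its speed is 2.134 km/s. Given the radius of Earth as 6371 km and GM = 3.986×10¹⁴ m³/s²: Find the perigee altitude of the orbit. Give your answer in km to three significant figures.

r_a = 6371 + 26110 = 32481 km = 3.248×10⁷ m.
Specific energy ε = v²/2 − μ/r = -9.995×10⁶ J/kg, so a = −μ/(2ε) = 1.994×10⁷ m.
The apsides satisfy r_p + r_a = 2a, so the perigee radius is 2a − r_a = 7.400×10⁶ m = 7399.7 km.
Perigee altitude = 7399.7 − 6371 = 1028.7 km.

perigee altitude ≈ 1030 km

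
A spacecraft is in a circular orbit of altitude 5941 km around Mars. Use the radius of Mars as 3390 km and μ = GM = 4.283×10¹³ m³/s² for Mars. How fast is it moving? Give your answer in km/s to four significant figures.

r = 3390 + 5941 = 9331.0 km = 9.3310×10⁶ m.
For a circular orbit v = √(μ/r) = √(4.283×10¹³ / 9.331×10⁶) = √(4.590×10⁶) = 2142 m/s.
That is 2.142 km/s.

v ≈ 2.142 km/s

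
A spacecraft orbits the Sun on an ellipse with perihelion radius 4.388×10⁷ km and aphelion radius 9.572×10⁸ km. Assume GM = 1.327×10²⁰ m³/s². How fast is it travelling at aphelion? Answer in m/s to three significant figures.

v ≈ 3490 m/s

Semi-major axis a = (r_p + r_a)/2 = 5.0054×10⁸ km = 5.005×10¹¹ m.
Vis-viva: v² = μ(2/r − 1/a) = 1.327×10²⁰ × (2.089×10⁻¹² − 1.998×10⁻¹²) = 1.215×10⁷ m²/s².
v = 3486 m/s.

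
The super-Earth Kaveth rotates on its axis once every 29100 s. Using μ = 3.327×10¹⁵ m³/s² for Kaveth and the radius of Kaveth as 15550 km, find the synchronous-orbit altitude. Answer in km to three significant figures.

h_sync ≈ 25900 km

A synchronous orbit has period T, so by Kepler's third law a = (μT²/4π²)^(1/3).
μT²/4π² = 3.327×10¹⁵ × (2.910×10⁴)² / 39.48 = 7.136×10²² m³.
a = 4.148×10⁷ m = 41479 km.
Altitude h = a − R = 41479 − 15550 = 25929 km.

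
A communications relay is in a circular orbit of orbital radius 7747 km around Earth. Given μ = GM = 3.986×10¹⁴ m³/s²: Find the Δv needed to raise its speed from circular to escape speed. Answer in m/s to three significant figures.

r = 7747 km = 7.747×10⁶ m.
Circular speed v_c = √(μ/r) = 7173 m/s.
Escape speed v_esc = √(2μ/r) = √2 × v_c = 10140 m/s.
Δv = v_esc − v_c = 2971 m/s.

Δv ≈ 2970 m/s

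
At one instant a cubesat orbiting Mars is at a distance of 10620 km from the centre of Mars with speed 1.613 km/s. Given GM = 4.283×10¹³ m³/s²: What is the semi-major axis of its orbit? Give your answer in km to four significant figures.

a ≈ 7838 km

r = 1.062×10⁷ m.
Vis-viva rearranged: 1/a = 2/r − v²/μ = 1.883×10⁻⁷ − 6.075×10⁻⁸ = 1.276×10⁻⁷ m⁻¹.
a = 7.838×10⁶ m = 7838.4 km.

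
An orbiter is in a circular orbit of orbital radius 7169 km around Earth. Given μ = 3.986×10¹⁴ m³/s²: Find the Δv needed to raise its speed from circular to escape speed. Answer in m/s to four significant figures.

Δv ≈ 3089 m/s

r = 7169 km = 7.169×10⁶ m.
Circular speed v_c = √(μ/r) = 7457 m/s.
Escape speed v_esc = √(2μ/r) = √2 × v_c = 10550 m/s.
Δv = v_esc − v_c = 3089 m/s.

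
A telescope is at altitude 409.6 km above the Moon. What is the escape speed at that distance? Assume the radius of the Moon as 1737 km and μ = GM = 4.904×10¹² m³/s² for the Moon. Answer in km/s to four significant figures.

r = 1737 + 409.6 = 2146.6 km = 2.1466×10⁶ m.
Escape speed v_esc = √(2μ/r) = √(2 × 4.904×10¹² / 2.147×10⁶) = √(4.569×10⁶) = 2138 m/s.
= 2.138 km/s.

v_esc ≈ 2.138 km/s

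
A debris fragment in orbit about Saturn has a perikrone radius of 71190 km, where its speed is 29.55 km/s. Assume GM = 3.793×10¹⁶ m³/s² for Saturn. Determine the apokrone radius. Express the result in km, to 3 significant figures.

r_p = 7.119×10⁷ m.
Specific energy ε = v²/2 − μ/r = -9.620×10⁷ J/kg, so a = −μ/(2ε) = 1.971×10⁸ m.
The apsides satisfy r_p + r_a = 2a, so the apokrone radius is 2a − r_p = 3.231×10⁸ m = 3.2310×10⁵ km.

apokrone radius ≈ 3.23×10⁵ km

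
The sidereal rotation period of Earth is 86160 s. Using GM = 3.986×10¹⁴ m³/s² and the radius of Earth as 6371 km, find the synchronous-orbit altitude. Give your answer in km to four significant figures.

h_sync ≈ 35790 km

A synchronous orbit has period T, so by Kepler's third law a = (μT²/4π²)^(1/3).
μT²/4π² = 3.986×10¹⁴ × (8.616×10⁴)² / 39.48 = 7.495×10²² m³.
a = 4.216×10⁷ m = 42163 km.
Altitude h = a − R = 42163 − 6371 = 35792 km.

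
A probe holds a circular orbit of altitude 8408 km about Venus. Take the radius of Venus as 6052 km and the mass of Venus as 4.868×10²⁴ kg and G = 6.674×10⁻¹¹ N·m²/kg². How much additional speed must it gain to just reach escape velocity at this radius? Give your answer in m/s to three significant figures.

Δv ≈ 1960 m/s

μ = GM = 6.674×10⁻¹¹ × 4.868×10²⁴ = 3.249×10¹⁴ m³/s².
r = 6052 + 8408 = 14460 km = 1.4460×10⁷ m.
Circular speed v_c = √(μ/r) = 4740 m/s.
Escape speed v_esc = √(2μ/r) = √2 × v_c = 6703 m/s.
Δv = v_esc − v_c = 1963 m/s.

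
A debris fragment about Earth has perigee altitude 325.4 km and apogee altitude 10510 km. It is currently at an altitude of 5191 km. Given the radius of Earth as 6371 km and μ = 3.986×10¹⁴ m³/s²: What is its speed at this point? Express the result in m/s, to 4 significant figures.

v ≈ 5928 m/s

r_p = 6371 + 325.4 = 6696.4 km = 6.6964×10⁶ m.
r_a = 6371 + 10510 = 16881 km = 1.6881×10⁷ m.
r = 6371 + 5191 = 11562 km = 1.156×10⁷ m.
Semi-major axis a = (r_p + r_a)/2 = 11789 km = 1.179×10⁷ m.
Vis-viva: v² = μ(2/r − 1/a) = 3.986×10¹⁴ × (1.730×10⁻⁷ − 8.483×10⁻⁸) = 3.514×10⁷ m²/s².
v = 5928 m/s.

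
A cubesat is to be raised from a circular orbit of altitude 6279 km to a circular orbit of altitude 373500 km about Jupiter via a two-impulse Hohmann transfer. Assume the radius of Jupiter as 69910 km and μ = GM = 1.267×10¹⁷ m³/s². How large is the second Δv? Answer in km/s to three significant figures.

r₁ = 69910 + 6279 = 76189 km = 7.6189×10⁷ m.
r₂ = 69910 + 373500 = 443410 km = 4.4341×10⁸ m.
Transfer ellipse a_t = (r₁ + r₂)/2 = 2.598×10⁸ m.
At r₁: circular v_c1 = √(μ/r₁) = 40780 m/s; transfer-perijove v_p = √[μ(2/r₁ − 1/a_t)] = 53280 m/s.
At r₂: circular v_c2 = √(μ/r₂) = 16900 m/s; transfer-apojove v_a = √[μ(2/r₂ − 1/a_t)] = 9154 m/s.
Δv₂ = v_c2 − v_a = 7750 m/s.
= 7.750 km/s.

Δv ≈ 7.75 km/s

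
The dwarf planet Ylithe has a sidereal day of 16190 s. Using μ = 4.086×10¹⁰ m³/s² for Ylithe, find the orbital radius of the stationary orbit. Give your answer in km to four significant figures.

A synchronous orbit has period T, so by Kepler's third law a = (μT²/4π²)^(1/3).
μT²/4π² = 4.086×10¹⁰ × (1.619×10⁴)² / 39.48 = 2.713×10¹⁷ m³.
a = 6.474×10⁵ m = 647.36 km.

r_sync ≈ 647.4 km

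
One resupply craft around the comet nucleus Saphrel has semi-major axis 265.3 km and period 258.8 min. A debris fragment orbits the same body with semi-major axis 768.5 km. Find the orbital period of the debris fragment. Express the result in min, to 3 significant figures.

T₂ ≈ 1280 min

Kepler's third law: T² ∝ a³, so T₂ = T₁ (a₂/a₁)^(3/2).
a₂/a₁ = 2.897, (a₂/a₁)^(3/2) = 4.930.
T₂ = 258.8 × 4.930 = 1276 min.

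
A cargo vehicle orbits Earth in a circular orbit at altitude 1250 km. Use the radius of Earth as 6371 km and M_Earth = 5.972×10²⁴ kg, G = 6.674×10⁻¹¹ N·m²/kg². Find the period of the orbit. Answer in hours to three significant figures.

μ = GM = 6.674×10⁻¹¹ × 5.972×10²⁴ = 3.986×10¹⁴ m³/s².
r = 6371 + 1250 = 7621.0 km = 7.6210×10⁶ m.
Kepler's third law: T = 2π√(r³/μ) = 2π√((7.621×10⁶)³ / 3.986×10¹⁴).
r³/μ = 1.111×10⁶ s², so T = 2π × 1.054×10³ = 6.621×10³ s.
Converting: 6.621×10³ s ÷ 3600 = 1.839 hours.

T ≈ 1.84 hours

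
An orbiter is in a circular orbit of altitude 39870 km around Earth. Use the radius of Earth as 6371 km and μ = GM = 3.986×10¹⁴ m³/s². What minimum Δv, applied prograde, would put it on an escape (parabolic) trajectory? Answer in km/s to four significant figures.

r = 6371 + 39870 = 46241 km = 4.6241×10⁷ m.
Circular speed v_c = √(μ/r) = 2936 m/s.
Escape speed v_esc = √(2μ/r) = √2 × v_c = 4152 m/s.
Δv = v_esc − v_c = 1216 m/s = 1.216 km/s.

Δv ≈ 1.216 km/s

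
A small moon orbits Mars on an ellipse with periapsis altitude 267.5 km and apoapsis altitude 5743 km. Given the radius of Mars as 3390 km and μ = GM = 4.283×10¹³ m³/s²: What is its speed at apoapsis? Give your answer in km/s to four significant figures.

r_p = 3390 + 267.5 = 3657.5 km = 3.6575×10⁶ m.
r_a = 3390 + 5743 = 9133.0 km = 9.1330×10⁶ m.
Semi-major axis a = (r_p + r_a)/2 = 6395.2 km = 6.395×10⁶ m.
Vis-viva: v² = μ(2/r − 1/a) = 4.283×10¹³ × (2.190×10⁻⁷ − 1.564×10⁻⁷) = 2.682×10⁶ m²/s².
v = 1638 m/s = 1.638 km/s.

v ≈ 1.638 km/s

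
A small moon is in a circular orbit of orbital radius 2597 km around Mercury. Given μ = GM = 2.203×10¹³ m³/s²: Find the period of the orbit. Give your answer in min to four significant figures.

T ≈ 93.37 min

r = 2597 km = 2.597×10⁶ m.
Kepler's third law: T = 2π√(r³/μ) = 2π√((2.597×10⁶)³ / 2.203×10¹³).
r³/μ = 7.951×10⁵ s², so T = 2π × 8.917×10² = 5.602×10³ s.
Converting: 5.602×10³ s ÷ 60.00 = 93.37 min.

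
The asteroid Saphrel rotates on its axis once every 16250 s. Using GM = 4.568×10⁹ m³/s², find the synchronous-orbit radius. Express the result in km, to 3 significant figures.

A synchronous orbit has period T, so by Kepler's third law a = (μT²/4π²)^(1/3).
μT²/4π² = 4.568×10⁹ × (1.625×10⁴)² / 39.48 = 3.055×10¹⁶ m³.
a = 3.126×10⁵ m = 312.63 km.

r_sync ≈ 313 km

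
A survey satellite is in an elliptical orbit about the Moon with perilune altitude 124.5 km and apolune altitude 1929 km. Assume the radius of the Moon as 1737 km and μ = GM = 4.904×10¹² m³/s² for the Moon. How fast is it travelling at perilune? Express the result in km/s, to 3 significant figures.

v ≈ 1.87 km/s

r_p = 1737 + 124.5 = 1861.5 km = 1.8615×10⁶ m.
r_a = 1737 + 1929 = 3666.0 km = 3.6660×10⁶ m.
Semi-major axis a = (r_p + r_a)/2 = 2763.8 km = 2.764×10⁶ m.
Vis-viva: v² = μ(2/r − 1/a) = 4.904×10¹² × (1.074×10⁻⁶ − 3.618×10⁻⁷) = 3.494×10⁶ m²/s².
v = 1869 m/s = 1.869 km/s.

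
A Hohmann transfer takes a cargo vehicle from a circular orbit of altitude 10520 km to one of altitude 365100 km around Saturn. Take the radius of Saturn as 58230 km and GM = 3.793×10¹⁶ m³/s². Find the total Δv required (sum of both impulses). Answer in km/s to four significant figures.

Δv_total ≈ 11.78 km/s

r₁ = 58230 + 10520 = 68750 km = 6.8750×10⁷ m.
r₂ = 58230 + 365100 = 423330 km = 4.2333×10⁸ m.
Transfer ellipse a_t = (r₁ + r₂)/2 = 2.460×10⁸ m.
At r₁: circular v_c1 = √(μ/r₁) = 23490 m/s; transfer-perikrone v_p = √[μ(2/r₁ − 1/a_t)] = 30810 m/s.
Δv₁ = v_p − v_c1 = 7322 m/s.
At r₂: circular v_c2 = √(μ/r₂) = 9466 m/s; transfer-apokrone v_a = √[μ(2/r₂ − 1/a_t)] = 5004 m/s.
Δv₂ = v_c2 − v_a = 4462 m/s.
Total Δv = Δv₁ + Δv₂ = 11780 m/s = 11.78 km/s.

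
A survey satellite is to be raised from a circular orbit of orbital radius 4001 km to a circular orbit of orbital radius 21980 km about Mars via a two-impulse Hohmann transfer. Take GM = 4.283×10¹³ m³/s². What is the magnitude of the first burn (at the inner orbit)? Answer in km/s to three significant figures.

Δv ≈ 0.984 km/s

r₁ = 4001 km = 4.001×10⁶ m.
r₂ = 21980 km = 2.198×10⁷ m.
Transfer ellipse a_t = (r₁ + r₂)/2 = 1.299×10⁷ m.
At r₁: circular v_c1 = √(μ/r₁) = 3272 m/s; transfer-periapsis v_p = √[μ(2/r₁ − 1/a_t)] = 4256 m/s.
Δv₁ = v_p − v_c1 = 984.1 m/s.
= 0.9841 km/s.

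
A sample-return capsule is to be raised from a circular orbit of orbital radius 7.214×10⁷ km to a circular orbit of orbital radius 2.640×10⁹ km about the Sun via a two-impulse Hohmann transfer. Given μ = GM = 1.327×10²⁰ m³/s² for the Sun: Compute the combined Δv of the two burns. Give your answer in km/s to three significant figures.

Δv_total ≈ 22.4 km/s

r₁ = 7.214×10⁷ km = 7.214×10¹⁰ m.
r₂ = 2.640×10⁹ km = 2.640×10¹² m.
Transfer ellipse a_t = (r₁ + r₂)/2 = 1.356×10¹² m.
At r₁: circular v_c1 = √(μ/r₁) = 42890 m/s; transfer-perihelion v_p = √[μ(2/r₁ − 1/a_t)] = 59840 m/s.
Δv₁ = v_p − v_c1 = 16950 m/s.
At r₂: circular v_c2 = √(μ/r₂) = 7090 m/s; transfer-aphelion v_a = √[μ(2/r₂ − 1/a_t)] = 1635 m/s.
Δv₂ = v_c2 − v_a = 5455 m/s.
Total Δv = Δv₁ + Δv₂ = 22410 m/s = 22.41 km/s.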